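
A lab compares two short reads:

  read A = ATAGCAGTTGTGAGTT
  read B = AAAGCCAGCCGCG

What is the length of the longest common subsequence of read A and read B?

8

Taking A at read A[1]=read B[2], A at read A[3]=read B[3], G at read A[4]=read B[4], C at read A[5]=read B[6], A at read A[6]=read B[7], G at read A[7]=read B[8], G at read A[10]=read B[11], G at read A[14]=read B[13] gives a common subsequence of length 8. dp[16][13] = 8 confirms this is the maximum.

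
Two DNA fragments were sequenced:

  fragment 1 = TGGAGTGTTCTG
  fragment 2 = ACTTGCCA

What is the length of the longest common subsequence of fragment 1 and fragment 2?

Pick T [1,3], then T [6,4], then G [7,5], then C [10,7]; all 4 bases appear in both, in order. dp[12][8] = 4 confirms this is the maximum.

4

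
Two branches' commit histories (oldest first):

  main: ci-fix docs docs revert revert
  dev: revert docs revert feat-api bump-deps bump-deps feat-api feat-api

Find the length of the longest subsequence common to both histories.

2

Pick docs at main[3]=dev[2], then revert at main[4]=dev[3]; all 2 commits appear in both, in order, and the DP table's final entry dp[5][8] is also 2, so no common subsequence is longer.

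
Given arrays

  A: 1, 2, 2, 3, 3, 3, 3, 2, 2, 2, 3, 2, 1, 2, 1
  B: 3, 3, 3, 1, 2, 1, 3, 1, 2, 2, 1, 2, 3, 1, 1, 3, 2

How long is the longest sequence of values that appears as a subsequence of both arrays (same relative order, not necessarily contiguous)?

10

Match 3 [4,1] → 3 [5,2] → 3 [6,3] → 3 [7,7] → 2 [8,9] → 2 [9,10] → 2 [10,12] → 3 [11,13] → 1 [13,15] → 2 [14,17] — 10 values in the same relative order in both, and the DP table's final entry dp[15][17] is also 10, so no common subsequence is longer.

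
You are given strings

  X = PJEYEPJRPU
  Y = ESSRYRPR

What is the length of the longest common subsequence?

Pick E (X #3, Y #1) → Y (X #4, Y #5) → P (X #6, Y #7) → R (X #8, Y #8); all 4 characters appear in both, in order. The LCS DP gives dp[10][8] = 4, so this is optimal.

4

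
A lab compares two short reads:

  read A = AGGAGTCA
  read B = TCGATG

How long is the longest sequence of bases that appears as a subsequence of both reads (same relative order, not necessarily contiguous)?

Match G (read A #3, read B #3) → A (read A #4, read B #4) → G (read A #5, read B #6) — 3 bases in the same relative order in both. The LCS DP gives dp[8][6] = 3, so this is optimal.

3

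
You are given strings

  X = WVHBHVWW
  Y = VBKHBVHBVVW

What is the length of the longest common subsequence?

Taking V [2,1], then H [3,4], then B [4,5], then H [5,7], then V [6,10], then W [8,11] gives a common subsequence of length 6. The LCS DP gives dp[8][11] = 6, so this is optimal.

6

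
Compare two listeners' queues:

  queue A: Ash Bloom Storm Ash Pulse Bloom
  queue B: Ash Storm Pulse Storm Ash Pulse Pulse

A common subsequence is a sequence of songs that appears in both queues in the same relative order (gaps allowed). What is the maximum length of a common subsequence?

Match Ash (queue A #1, queue B #1); then Storm (queue A #3, queue B #4); then Ash (queue A #4, queue B #5); then Pulse (queue A #5, queue B #7) — 4 songs in the same relative order in both. The LCS DP gives dp[6][7] = 4, so this is optimal.

4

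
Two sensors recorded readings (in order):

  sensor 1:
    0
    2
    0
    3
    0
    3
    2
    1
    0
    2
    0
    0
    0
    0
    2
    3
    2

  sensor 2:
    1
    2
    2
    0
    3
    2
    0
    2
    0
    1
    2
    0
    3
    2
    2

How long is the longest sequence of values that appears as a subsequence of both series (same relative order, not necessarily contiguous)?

10

Match 2 at sensor 1[2]=sensor 2[3], then 0 at sensor 1[3]=sensor 2[4], then 3 at sensor 1[4]=sensor 2[5], then 0 at sensor 1[5]=sensor 2[7], then 2 at sensor 1[7]=sensor 2[8], then 1 at sensor 1[8]=sensor 2[10], then 2 at sensor 1[10]=sensor 2[11], then 0 at sensor 1[11]=sensor 2[12], then 2 at sensor 1[15]=sensor 2[14], then 2 at sensor 1[17]=sensor 2[15] — 10 values in the same relative order in both, and the DP table's final entry dp[17][15] is also 10, so no common subsequence is longer.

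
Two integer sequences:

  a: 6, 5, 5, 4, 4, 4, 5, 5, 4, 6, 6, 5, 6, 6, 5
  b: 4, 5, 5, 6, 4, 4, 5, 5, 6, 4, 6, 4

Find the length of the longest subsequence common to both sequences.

Match 5 at a[2]=b[2], 5 at a[3]=b[3], 4 at a[5]=b[5], 4 at a[6]=b[6], 5 at a[7]=b[7], 5 at a[8]=b[8], 4 at a[9]=b[10], 6 at a[10]=b[11] — 8 values in the same relative order in both, and the DP table's final entry dp[15][12] is also 8, so no common subsequence is longer.

8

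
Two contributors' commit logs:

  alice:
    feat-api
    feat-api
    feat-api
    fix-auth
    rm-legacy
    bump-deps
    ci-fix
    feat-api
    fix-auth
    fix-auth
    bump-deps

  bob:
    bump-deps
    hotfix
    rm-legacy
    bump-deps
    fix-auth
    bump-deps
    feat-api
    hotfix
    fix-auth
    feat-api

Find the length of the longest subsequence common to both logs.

One common subsequence of length 4: fix-auth (alice #4, bob #5); then bump-deps (alice #6, bob #6); then feat-api (alice #8, bob #7); then fix-auth (alice #9, bob #9). The LCS DP gives dp[11][10] = 4, so this is optimal.

4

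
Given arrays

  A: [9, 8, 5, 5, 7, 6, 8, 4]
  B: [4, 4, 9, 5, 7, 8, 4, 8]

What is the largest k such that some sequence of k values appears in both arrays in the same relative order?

5

One common subsequence of length 5: 9 at A[1]=B[3], then 5 at A[4]=B[4], then 7 at A[5]=B[5], then 8 at A[7]=B[6], then 4 at A[8]=B[7]. The LCS DP gives dp[8][8] = 5, so this is optimal.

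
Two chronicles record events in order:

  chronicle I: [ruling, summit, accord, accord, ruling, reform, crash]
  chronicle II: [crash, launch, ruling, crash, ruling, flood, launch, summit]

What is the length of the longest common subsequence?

Match ruling (chronicle I #1, chronicle II #5), then summit (chronicle I #2, chronicle II #8) — 2 events in the same relative order in both. dp[7][8] = 2 confirms this is the maximum.

2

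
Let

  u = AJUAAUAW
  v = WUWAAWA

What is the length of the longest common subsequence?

Match U at u[3]=v[2] → A at u[4]=v[4] → A at u[5]=v[5] → A at u[7]=v[7] — 4 characters in the same relative order in both, and the DP table's final entry dp[8][7] is also 4, so no common subsequence is longer.

4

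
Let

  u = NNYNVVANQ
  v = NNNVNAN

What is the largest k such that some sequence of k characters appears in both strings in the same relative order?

Let dp[i][j] be the LCS length of the first i characters of u and the first j characters of v. dp[i][j] = dp[i-1][j-1]+1 when the i-th and j-th characters match, else max(dp[i-1][j], dp[i][j-1]).
    ·  N  N  N  V  N  A  N
 ·  0  0  0  0  0  0  0  0
 N  0  1  1  1  1  1  1  1
 N  0  1  2  2  2  2  2  2
 Y  0  1  2  2  2  2  2  2
 N  0  1  2  3  3  3  3  3
 V  0  1  2  3  4  4  4  4
 V  0  1  2  3  4  4  4  4
 A  0  1  2  3  4  4  5  5
 N  0  1  2  3  4  5  5  6
 Q  0  1  2  3  4  5  5  6
dp[9][7] = 6. One LCS (by backtracking along matches): NNNVAN.

6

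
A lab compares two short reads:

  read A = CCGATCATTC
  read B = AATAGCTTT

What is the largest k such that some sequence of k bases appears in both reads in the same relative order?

Pick A at read A[4]=read B[2], then T at read A[5]=read B[3], then C at read A[6]=read B[6], then T at read A[8]=read B[8], then T at read A[9]=read B[9]; all 5 bases appear in both, in order, and the DP table's final entry dp[10][9] is also 5, so no common subsequence is longer.

5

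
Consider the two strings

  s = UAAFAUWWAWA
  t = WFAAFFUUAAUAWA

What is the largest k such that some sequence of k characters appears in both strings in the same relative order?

Taking A at s[2]=t[3] → A at s[3]=t[4] → F at s[4]=t[6] → A at s[5]=t[10] → U at s[6]=t[11] → A at s[9]=t[12] → W at s[10]=t[13] → A at s[11]=t[14] gives a common subsequence of length 8. dp[11][14] = 8 confirms this is the maximum.

8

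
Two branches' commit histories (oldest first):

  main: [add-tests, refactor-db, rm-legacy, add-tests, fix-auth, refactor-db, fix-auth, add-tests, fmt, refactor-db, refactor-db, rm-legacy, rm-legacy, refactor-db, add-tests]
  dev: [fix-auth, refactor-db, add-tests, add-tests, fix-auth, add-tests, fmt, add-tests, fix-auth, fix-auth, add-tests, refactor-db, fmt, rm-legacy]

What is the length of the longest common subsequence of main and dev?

7

Match add-tests (main #1, dev #6), then add-tests (main #4, dev #8), then fix-auth (main #5, dev #9), then fix-auth (main #7, dev #10), then add-tests (main #8, dev #11), then fmt (main #9, dev #13), then rm-legacy (main #13, dev #14) — 7 commits in the same relative order in both. dp[15][14] = 7 confirms this is the maximum.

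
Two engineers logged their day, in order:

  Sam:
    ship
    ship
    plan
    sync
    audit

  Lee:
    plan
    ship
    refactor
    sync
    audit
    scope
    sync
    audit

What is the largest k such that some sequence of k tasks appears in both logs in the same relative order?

Match ship (Sam #1, Lee #2); then sync (Sam #4, Lee #7); then audit (Sam #5, Lee #8) — 3 tasks in the same relative order in both. Since dp[5][8] = 3, nothing longer is possible.

3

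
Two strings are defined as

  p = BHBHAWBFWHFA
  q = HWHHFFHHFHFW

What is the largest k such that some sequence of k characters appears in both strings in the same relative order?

5

Let dp[i][j] be the LCS length of the first i characters of p and the first j characters of q. dp[i][j] = dp[i-1][j-1]+1 when the i-th and j-th characters match, else max(dp[i-1][j], dp[i][j-1]).
    ·  H  W  H  H  F  F  H  H  F  H  F  W
 ·  0  0  0  0  0  0  0  0  0  0  0  0  0
 B  0  0  0  0  0  0  0  0  0  0  0  0  0
 H  0  1  1  1  1  1  1  1  1  1  1  1  1
 B  0  1  1  1  1  1  1  1  1  1  1  1  1
 H  0  1  1  2  2  2  2  2  2  2  2  2  2
 A  0  1  1  2  2  2  2  2  2  2  2  2  2
 W  0  1  2  2  2  2  2  2  2  2  2  2  3
 B  0  1  2  2  2  2  2  2  2  2  2  2  3
 F  0  1  2  2  2  3  3  3  3  3  3  3  3
 W  0  1  2  2  2  3  3  3  3  3  3  3  4
 H  0  1  2  3  3  3  3  4  4  4  4  4  4
 F  0  1  2  3  3  4  4  4  4  5  5  5  5
 A  0  1  2  3  3  4  4  4  4  5  5  5  5
dp[12][12] = 5. One LCS (by backtracking along matches): HHFHF.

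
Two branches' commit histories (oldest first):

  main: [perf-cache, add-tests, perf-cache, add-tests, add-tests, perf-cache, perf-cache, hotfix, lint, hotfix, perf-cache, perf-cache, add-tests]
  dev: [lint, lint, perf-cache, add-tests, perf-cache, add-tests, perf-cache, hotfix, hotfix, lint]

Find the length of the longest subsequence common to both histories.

7

Pick perf-cache [1,3]; then add-tests [2,4]; then perf-cache [3,5]; then add-tests [5,6]; then perf-cache [6,7]; then hotfix [8,9]; then lint [9,10]; all 7 commits appear in both, in order. dp[13][10] = 7 confirms this is the maximum.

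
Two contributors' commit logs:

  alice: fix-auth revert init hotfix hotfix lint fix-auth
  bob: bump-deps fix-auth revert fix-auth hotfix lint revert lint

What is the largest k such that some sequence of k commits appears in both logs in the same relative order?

4

Match fix-auth [1,2], revert [2,3], hotfix [4,5], lint [6,8] — 4 commits in the same relative order in both, and the DP table's final entry dp[7][8] is also 4, so no common subsequence is longer.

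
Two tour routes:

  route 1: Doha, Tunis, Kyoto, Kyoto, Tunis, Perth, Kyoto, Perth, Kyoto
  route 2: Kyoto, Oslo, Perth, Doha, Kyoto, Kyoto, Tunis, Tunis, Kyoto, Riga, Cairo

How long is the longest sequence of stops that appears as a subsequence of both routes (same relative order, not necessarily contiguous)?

Match Doha [1,4] → Kyoto [3,5] → Kyoto [4,6] → Tunis [5,8] → Kyoto [7,9] — 5 stops in the same relative order in both. Since dp[9][11] = 5, nothing longer is possible.

5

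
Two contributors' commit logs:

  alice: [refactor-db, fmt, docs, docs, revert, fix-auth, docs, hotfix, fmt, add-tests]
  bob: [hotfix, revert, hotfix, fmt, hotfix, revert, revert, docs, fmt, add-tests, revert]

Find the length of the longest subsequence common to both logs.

5

Pick fmt at alice[2]=bob[4]; then revert at alice[5]=bob[7]; then docs at alice[7]=bob[8]; then fmt at alice[9]=bob[9]; then add-tests at alice[10]=bob[10]; all 5 commits appear in both, in order. Since dp[10][11] = 5, nothing longer is possible.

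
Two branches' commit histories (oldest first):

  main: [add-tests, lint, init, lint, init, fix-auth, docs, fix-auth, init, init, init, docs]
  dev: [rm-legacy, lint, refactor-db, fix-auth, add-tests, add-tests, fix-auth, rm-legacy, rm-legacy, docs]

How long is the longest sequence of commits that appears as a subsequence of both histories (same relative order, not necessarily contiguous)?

4

One common subsequence of length 4: lint at main[2]=dev[2], fix-auth at main[6]=dev[4], fix-auth at main[8]=dev[7], docs at main[12]=dev[10]. Since dp[12][10] = 4, nothing longer is possible.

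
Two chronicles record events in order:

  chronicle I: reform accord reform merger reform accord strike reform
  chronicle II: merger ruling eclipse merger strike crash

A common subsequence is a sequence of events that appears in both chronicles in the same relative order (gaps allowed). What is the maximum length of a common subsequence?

One common subsequence of length 2: merger [4,4] → strike [7,5]. Since dp[8][6] = 2, nothing longer is possible.

2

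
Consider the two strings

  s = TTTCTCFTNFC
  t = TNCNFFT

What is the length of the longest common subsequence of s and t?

4

Let dp[i][j] be the LCS length of the first i characters of s and the first j characters of t. dp[i][j] = dp[i-1][j-1]+1 when the i-th and j-th characters match, else max(dp[i-1][j], dp[i][j-1]).
    ·  T  N  C  N  F  F  T
 ·  0  0  0  0  0  0  0  0
 T  0  1  1  1  1  1  1  1
 T  0  1  1  1  1  1  1  2
 T  0  1  1  1  1  1  1  2
 C  0  1  1  2  2  2  2  2
 T  0  1  1  2  2  2  2  3
 C  0  1  1  2  2  2  2  3
 F  0  1  1  2  2  3  3  3
 T  0  1  1  2  2  3  3  4
 N  0  1  2  2  3  3  3  4
 F  0  1  2  2  3  4  4  4
 C  0  1  2  3  3  4  4  4
dp[11][7] = 4. One LCS (by backtracking along matches): TCFT.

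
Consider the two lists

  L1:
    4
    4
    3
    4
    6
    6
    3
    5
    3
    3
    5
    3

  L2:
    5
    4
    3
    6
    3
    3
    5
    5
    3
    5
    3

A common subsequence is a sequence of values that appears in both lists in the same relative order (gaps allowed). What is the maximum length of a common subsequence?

Match 4 (L1 #2, L2 #2), then 3 (L1 #3, L2 #3), then 6 (L1 #5, L2 #4), then 3 (L1 #7, L2 #6), then 5 (L1 #8, L2 #8), then 3 (L1 #10, L2 #9), then 5 (L1 #11, L2 #10), then 3 (L1 #12, L2 #11) — 8 values in the same relative order in both, and the DP table's final entry dp[12][11] is also 8, so no common subsequence is longer.

8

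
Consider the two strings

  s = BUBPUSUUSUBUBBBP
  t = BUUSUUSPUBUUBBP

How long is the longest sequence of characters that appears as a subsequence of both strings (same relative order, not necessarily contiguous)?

Pick B [1,1], then U [2,2], then U [5,3], then S [6,4], then U [7,5], then U [8,6], then S [9,7], then U [10,9], then B [11,10], then U [12,12], then B [14,13], then B [15,14], then P [16,15]; all 13 characters appear in both, in order. dp[16][15] = 13 confirms this is the maximum.

13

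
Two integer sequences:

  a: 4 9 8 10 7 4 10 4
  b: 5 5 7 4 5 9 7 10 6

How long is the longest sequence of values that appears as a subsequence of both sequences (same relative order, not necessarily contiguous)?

4

Taking 4 at a[1]=b[4] → 9 at a[2]=b[6] → 7 at a[5]=b[7] → 10 at a[7]=b[8] gives a common subsequence of length 4. The LCS DP gives dp[8][9] = 4, so this is optimal.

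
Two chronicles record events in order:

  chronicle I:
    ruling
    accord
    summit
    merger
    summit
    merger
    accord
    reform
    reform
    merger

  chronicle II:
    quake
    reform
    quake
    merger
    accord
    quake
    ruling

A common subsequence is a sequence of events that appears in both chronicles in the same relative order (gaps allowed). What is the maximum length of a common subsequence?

One common subsequence of length 2: merger [6,4], then accord [7,5]. The LCS DP gives dp[10][7] = 2, so this is optimal.

2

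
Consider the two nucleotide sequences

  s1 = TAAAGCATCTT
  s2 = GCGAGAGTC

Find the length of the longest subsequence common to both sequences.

One common subsequence of length 5: A at s1[2]=s2[4]; then A at s1[4]=s2[6]; then G at s1[5]=s2[7]; then T at s1[8]=s2[8]; then C at s1[9]=s2[9], and the DP table's final entry dp[11][9] is also 5, so no common subsequence is longer.

5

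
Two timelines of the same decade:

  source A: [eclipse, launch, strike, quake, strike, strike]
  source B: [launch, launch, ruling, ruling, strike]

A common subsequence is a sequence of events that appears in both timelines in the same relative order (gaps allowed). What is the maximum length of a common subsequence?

Match launch (source A #2, source B #2) → strike (source A #6, source B #5) — 2 events in the same relative order in both. dp[6][5] = 2 confirms this is the maximum.

2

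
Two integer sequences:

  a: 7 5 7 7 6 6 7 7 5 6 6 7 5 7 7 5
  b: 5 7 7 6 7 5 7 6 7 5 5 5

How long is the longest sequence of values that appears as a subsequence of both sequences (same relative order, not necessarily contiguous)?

10

One common subsequence of length 10: 5 at a[2]=b[1], then 7 at a[3]=b[2], then 7 at a[4]=b[3], then 6 at a[6]=b[4], then 7 at a[7]=b[5], then 7 at a[8]=b[7], then 6 at a[11]=b[8], then 7 at a[12]=b[9], then 5 at a[13]=b[11], then 5 at a[16]=b[12]. The LCS DP gives dp[16][12] = 10, so this is optimal.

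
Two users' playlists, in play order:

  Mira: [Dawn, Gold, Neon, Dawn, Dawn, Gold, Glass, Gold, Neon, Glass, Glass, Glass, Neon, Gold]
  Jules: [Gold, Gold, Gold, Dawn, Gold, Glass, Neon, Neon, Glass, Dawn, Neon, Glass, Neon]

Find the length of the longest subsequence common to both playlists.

Match Gold [2,3], then Dawn [5,4], then Gold [6,5], then Glass [7,6], then Neon [9,8], then Glass [10,9], then Glass [12,12], then Neon [13,13] — 8 songs in the same relative order in both. Since dp[14][13] = 8, nothing longer is possible.

8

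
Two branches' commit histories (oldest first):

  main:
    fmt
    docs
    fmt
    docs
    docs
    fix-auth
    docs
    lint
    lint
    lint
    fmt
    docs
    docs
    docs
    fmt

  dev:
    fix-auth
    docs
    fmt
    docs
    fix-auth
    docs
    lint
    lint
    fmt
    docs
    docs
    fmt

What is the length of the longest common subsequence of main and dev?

Taking docs at main[2]=dev[2], then fmt at main[3]=dev[3], then docs at main[5]=dev[4], then fix-auth at main[6]=dev[5], then docs at main[7]=dev[6], then lint at main[9]=dev[7], then lint at main[10]=dev[8], then fmt at main[11]=dev[9], then docs at main[13]=dev[10], then docs at main[14]=dev[11], then fmt at main[15]=dev[12] gives a common subsequence of length 11. The LCS DP gives dp[15][12] = 11, so this is optimal.

11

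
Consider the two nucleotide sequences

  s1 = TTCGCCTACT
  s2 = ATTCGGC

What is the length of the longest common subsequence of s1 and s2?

5

Let dp[i][j] be the LCS length of the first i bases of s1 and the first j bases of s2. dp[i][j] = dp[i-1][j-1]+1 when the i-th and j-th bases match, else max(dp[i-1][j], dp[i][j-1]).
    ·  A  T  T  C  G  G  C
 ·  0  0  0  0  0  0  0  0
 T  0  0  1  1  1  1  1  1
 T  0  0  1  2  2  2  2  2
 C  0  0  1  2  3  3  3  3
 G  0  0  1  2  3  4  4  4
 C  0  0  1  2  3  4  4  5
 C  0  0  1  2  3  4  4  5
 T  0  0  1  2  3  4  4  5
 A  0  1  1  2  3  4  4  5
 C  0  1  1  2  3  4  4  5
 T  0  1  2  2  3  4  4  5
dp[10][7] = 5. One LCS (by backtracking along matches): TTCGC.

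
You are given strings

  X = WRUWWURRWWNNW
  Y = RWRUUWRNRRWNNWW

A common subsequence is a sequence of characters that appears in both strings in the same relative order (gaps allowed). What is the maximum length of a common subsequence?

10

One common subsequence of length 10: W at X[1]=Y[2], R at X[2]=Y[3], U at X[3]=Y[5], W at X[4]=Y[6], R at X[7]=Y[9], R at X[8]=Y[10], W at X[10]=Y[11], N at X[11]=Y[12], N at X[12]=Y[13], W at X[13]=Y[15]. dp[13][15] = 10 confirms this is the maximum.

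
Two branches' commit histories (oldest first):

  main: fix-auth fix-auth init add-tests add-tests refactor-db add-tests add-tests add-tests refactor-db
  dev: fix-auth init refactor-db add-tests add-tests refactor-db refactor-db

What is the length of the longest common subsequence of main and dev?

6

Match fix-auth at main[2]=dev[1] → init at main[3]=dev[2] → add-tests at main[4]=dev[4] → add-tests at main[5]=dev[5] → refactor-db at main[6]=dev[6] → refactor-db at main[10]=dev[7] — 6 commits in the same relative order in both. Since dp[10][7] = 6, nothing longer is possible.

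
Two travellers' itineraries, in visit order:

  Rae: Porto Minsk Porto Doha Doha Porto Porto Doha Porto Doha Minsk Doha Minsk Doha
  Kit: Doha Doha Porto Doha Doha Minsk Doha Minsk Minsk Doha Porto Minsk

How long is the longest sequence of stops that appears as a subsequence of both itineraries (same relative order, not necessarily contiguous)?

9

Taking Doha [4,1], Doha [5,2], Porto [7,3], Doha [8,4], Doha [10,5], Minsk [11,6], Doha [12,7], Minsk [13,9], Doha [14,10] gives a common subsequence of length 9. The LCS DP gives dp[14][12] = 9, so this is optimal.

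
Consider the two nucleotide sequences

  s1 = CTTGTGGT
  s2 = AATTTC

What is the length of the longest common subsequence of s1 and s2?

3

Pick T at s1[2]=s2[3] → T at s1[3]=s2[4] → T at s1[5]=s2[5]; all 3 bases appear in both, in order. The LCS DP gives dp[8][6] = 3, so this is optimal.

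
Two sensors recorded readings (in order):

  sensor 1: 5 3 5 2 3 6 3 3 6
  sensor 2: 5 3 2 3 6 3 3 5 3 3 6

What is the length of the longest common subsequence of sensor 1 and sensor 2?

Let dp[i][j] be the LCS length of the first i values of sensor 1 and the first j values of sensor 2. dp[i][j] = dp[i-1][j-1]+1 when the i-th and j-th values match, else max(dp[i-1][j], dp[i][j-1]).
    ·  5  3  2  3  6  3  3  5  3  3  6
 ·  0  0  0  0  0  0  0  0  0  0  0  0
 5  0  1  1  1  1  1  1  1  1  1  1  1
 3  0  1  2  2  2  2  2  2  2  2  2  2
 5  0  1  2  2  2  2  2  2  3  3  3  3
 2  0  1  2  3  3  3  3  3  3  3  3  3
 3  0  1  2  3  4  4  4  4  4  4  4  4
 6  0  1  2  3  4  5  5  5  5  5  5  5
 3  0  1  2  3  4  5  6  6  6  6  6  6
 3  0  1  2  3  4  5  6  7  7  7  7  7
 6  0  1  2  3  4  5  6  7  7  7  7  8
dp[9][11] = 8. One LCS (by backtracking along matches): 5, 3, 2, 3, 6, 3, 3, 6.

8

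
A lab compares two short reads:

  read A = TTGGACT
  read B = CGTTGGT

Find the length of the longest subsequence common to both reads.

5

Pick T (read A #1, read B #3); then T (read A #2, read B #4); then G (read A #3, read B #5); then G (read A #4, read B #6); then T (read A #7, read B #7); all 5 bases appear in both, in order. The LCS DP gives dp[7][7] = 5, so this is optimal.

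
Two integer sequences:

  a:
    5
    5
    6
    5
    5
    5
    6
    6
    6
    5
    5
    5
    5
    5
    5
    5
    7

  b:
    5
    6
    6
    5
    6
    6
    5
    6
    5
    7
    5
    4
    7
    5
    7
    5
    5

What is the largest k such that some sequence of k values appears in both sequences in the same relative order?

Taking 5 (a #1, b #1), then 6 (a #3, b #3), then 5 (a #6, b #4), then 6 (a #7, b #5), then 6 (a #8, b #6), then 6 (a #9, b #8), then 5 (a #10, b #9), then 5 (a #11, b #11), then 5 (a #12, b #14), then 5 (a #15, b #16), then 5 (a #16, b #17) gives a common subsequence of length 11. dp[17][17] = 11 confirms this is the maximum.

11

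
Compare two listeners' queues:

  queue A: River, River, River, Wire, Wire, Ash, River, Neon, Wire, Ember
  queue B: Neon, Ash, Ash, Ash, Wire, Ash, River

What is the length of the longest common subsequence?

Taking Wire [5,5]; then Ash [6,6]; then River [7,7] gives a common subsequence of length 3, and the DP table's final entry dp[10][7] is also 3, so no common subsequence is longer.

3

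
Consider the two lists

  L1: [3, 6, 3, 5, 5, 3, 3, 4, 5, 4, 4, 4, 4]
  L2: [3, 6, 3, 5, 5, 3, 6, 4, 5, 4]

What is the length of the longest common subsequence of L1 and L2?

One common subsequence of length 9: 3 (L1 #1, L2 #1), 6 (L1 #2, L2 #2), 3 (L1 #3, L2 #3), 5 (L1 #4, L2 #4), 5 (L1 #5, L2 #5), 3 (L1 #6, L2 #6), 4 (L1 #8, L2 #8), 5 (L1 #9, L2 #9), 4 (L1 #13, L2 #10), and the DP table's final entry dp[13][10] is also 9, so no common subsequence is longer.

9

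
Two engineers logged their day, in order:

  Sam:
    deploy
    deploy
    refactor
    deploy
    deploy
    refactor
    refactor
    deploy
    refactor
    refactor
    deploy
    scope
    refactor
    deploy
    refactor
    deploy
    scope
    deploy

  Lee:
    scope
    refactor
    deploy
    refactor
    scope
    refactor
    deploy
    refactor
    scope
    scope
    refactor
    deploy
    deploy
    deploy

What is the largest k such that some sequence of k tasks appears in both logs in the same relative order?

Match refactor (Sam #3, Lee #2), deploy (Sam #5, Lee #3), refactor (Sam #6, Lee #4), refactor (Sam #7, Lee #6), deploy (Sam #8, Lee #7), refactor (Sam #9, Lee #8), scope (Sam #12, Lee #10), refactor (Sam #13, Lee #11), deploy (Sam #14, Lee #12), deploy (Sam #16, Lee #13), deploy (Sam #18, Lee #14) — 11 tasks in the same relative order in both. The LCS DP gives dp[18][14] = 11, so this is optimal.

11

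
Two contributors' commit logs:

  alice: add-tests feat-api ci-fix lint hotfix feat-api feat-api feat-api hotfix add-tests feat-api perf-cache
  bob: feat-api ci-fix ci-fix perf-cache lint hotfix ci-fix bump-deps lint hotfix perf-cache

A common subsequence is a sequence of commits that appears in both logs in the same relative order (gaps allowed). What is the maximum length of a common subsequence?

6

Pick feat-api [2,1] → ci-fix [3,3] → lint [4,5] → hotfix [5,6] → hotfix [9,10] → perf-cache [12,11]; all 6 commits appear in both, in order. Since dp[12][11] = 6, nothing longer is possible.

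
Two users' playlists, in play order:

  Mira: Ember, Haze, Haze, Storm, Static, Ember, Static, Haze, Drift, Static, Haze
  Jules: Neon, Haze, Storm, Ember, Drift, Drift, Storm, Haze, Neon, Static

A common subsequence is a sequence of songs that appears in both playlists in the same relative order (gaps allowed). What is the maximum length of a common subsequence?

5

Pick Haze at Mira[3]=Jules[2] → Storm at Mira[4]=Jules[3] → Ember at Mira[6]=Jules[4] → Haze at Mira[8]=Jules[8] → Static at Mira[10]=Jules[10]; all 5 songs appear in both, in order. Since dp[11][10] = 5, nothing longer is possible.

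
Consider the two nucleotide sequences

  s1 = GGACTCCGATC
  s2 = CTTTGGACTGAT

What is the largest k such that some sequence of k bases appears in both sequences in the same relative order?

8

Let dp[i][j] be the LCS length of the first i bases of s1 and the first j bases of s2. dp[i][j] = dp[i-1][j-1]+1 when the i-th and j-th bases match, else max(dp[i-1][j], dp[i][j-1]).
    ·  C  T  T  T  G  G  A  C  T  G  A  T
 ·  0  0  0  0  0  0  0  0  0  0  0  0  0
 G  0  0  0  0  0  1  1  1  1  1  1  1  1
 G  0  0  0  0  0  1  2  2  2  2  2  2  2
 A  0  0  0  0  0  1  2  3  3  3  3  3  3
 C  0  1  1  1  1  1  2  3  4  4  4  4  4
 T  0  1  2  2  2  2  2  3  4  5  5  5  5
 C  0  1  2  2  2  2  2  3  4  5  5  5  5
 C  0  1  2  2  2  2  2  3  4  5  5  5  5
 G  0  1  2  2  2  3  3  3  4  5  6  6  6
 A  0  1  2  2  2  3  3  4  4  5  6  7  7
 T  0  1  2  3  3  3  3  4  4  5  6  7  8
 C  0  1  2  3  3  3  3  4  5  5  6  7  8
dp[11][12] = 8. One LCS (by backtracking along matches): GGACTGAT.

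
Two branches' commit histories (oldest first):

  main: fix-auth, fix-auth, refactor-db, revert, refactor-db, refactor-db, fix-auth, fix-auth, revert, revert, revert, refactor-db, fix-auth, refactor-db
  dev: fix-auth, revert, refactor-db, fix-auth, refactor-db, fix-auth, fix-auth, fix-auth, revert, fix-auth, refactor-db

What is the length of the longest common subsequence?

Match fix-auth at main[2]=dev[1], revert at main[4]=dev[2], refactor-db at main[5]=dev[3], refactor-db at main[6]=dev[5], fix-auth at main[7]=dev[7], fix-auth at main[8]=dev[8], revert at main[11]=dev[9], fix-auth at main[13]=dev[10], refactor-db at main[14]=dev[11] — 9 commits in the same relative order in both. The LCS DP gives dp[14][11] = 9, so this is optimal.

9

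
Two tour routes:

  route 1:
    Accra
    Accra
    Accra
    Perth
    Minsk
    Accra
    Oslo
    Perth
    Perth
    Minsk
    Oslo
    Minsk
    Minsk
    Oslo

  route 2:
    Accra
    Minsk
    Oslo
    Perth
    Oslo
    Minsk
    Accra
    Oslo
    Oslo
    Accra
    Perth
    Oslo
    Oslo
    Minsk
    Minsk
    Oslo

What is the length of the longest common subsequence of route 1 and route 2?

One common subsequence of length 10: Accra [1,1], then Perth [4,4], then Minsk [5,6], then Accra [6,7], then Oslo [7,9], then Perth [8,11], then Oslo [11,13], then Minsk [12,14], then Minsk [13,15], then Oslo [14,16], and the DP table's final entry dp[14][16] is also 10, so no common subsequence is longer.

10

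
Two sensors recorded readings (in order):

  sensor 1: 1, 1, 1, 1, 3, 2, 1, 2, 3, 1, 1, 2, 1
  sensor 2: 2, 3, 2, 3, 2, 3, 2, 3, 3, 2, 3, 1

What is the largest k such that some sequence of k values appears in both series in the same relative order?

6

Pick 3 [5,4] → 2 [6,5] → 2 [8,7] → 3 [9,9] → 2 [12,10] → 1 [13,12]; all 6 values appear in both, in order. Since dp[13][12] = 6, nothing longer is possible.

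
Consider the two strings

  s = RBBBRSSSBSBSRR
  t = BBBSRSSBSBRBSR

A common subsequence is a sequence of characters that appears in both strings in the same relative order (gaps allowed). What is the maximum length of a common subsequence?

11

Taking B [2,1], B [3,2], B [4,3], R [5,5], S [6,6], S [7,7], S [8,9], B [9,10], B [11,12], S [12,13], R [14,14] gives a common subsequence of length 11. The LCS DP gives dp[14][14] = 11, so this is optimal.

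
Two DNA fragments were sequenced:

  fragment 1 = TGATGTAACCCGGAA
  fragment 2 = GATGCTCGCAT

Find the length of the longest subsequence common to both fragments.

Taking G at fragment 1[2]=fragment 2[1]; then A at fragment 1[3]=fragment 2[2]; then T at fragment 1[4]=fragment 2[3]; then G at fragment 1[5]=fragment 2[4]; then T at fragment 1[6]=fragment 2[6]; then C at fragment 1[9]=fragment 2[7]; then C at fragment 1[11]=fragment 2[9]; then A at fragment 1[14]=fragment 2[10] gives a common subsequence of length 8. Since dp[15][11] = 8, nothing longer is possible.

8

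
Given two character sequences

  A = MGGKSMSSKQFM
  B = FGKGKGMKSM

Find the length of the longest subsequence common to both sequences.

6

Match G [2,2]; then G [3,4]; then K [4,5]; then M [6,7]; then S [8,9]; then M [12,10] — 6 characters in the same relative order in both, and the DP table's final entry dp[12][10] is also 6, so no common subsequence is longer.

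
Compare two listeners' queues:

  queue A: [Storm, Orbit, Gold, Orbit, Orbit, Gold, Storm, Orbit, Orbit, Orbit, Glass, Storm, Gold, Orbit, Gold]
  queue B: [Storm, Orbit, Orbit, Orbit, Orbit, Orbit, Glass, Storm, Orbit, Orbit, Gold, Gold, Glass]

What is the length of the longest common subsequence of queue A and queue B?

Taking Storm at queue A[1]=queue B[1] → Orbit at queue A[4]=queue B[2] → Orbit at queue A[5]=queue B[3] → Orbit at queue A[8]=queue B[4] → Orbit at queue A[9]=queue B[5] → Orbit at queue A[10]=queue B[6] → Glass at queue A[11]=queue B[7] → Storm at queue A[12]=queue B[8] → Gold at queue A[13]=queue B[11] → Gold at queue A[15]=queue B[12] gives a common subsequence of length 10. dp[15][13] = 10 confirms this is the maximum.

10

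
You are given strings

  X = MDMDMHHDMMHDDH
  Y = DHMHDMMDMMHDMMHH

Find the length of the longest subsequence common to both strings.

Taking M (X #1, Y #3) → D (X #2, Y #5) → M (X #3, Y #7) → D (X #4, Y #8) → M (X #5, Y #10) → H (X #7, Y #11) → D (X #8, Y #12) → M (X #9, Y #13) → M (X #10, Y #14) → H (X #11, Y #15) → H (X #14, Y #16) gives a common subsequence of length 11. The LCS DP gives dp[14][16] = 11, so this is optimal.

11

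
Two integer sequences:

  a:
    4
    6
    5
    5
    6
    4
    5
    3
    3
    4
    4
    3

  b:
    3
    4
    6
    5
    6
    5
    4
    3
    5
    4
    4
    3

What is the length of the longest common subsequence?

9

Let dp[i][j] be the LCS length of the first i values of a and the first j values of b. dp[i][j] = dp[i-1][j-1]+1 when the i-th and j-th values match, else max(dp[i-1][j], dp[i][j-1]).
    ·  3  4  6  5  6  5  4  3  5  4  4  3
 ·  0  0  0  0  0  0  0  0  0  0  0  0  0
 4  0  0  1  1  1  1  1  1  1  1  1  1  1
 6  0  0  1  2  2  2  2  2  2  2  2  2  2
 5  0  0  1  2  3  3  3  3  3  3  3  3  3
 5  0  0  1  2  3  3  4  4  4  4  4  4  4
 6  0  0  1  2  3  4  4  4  4  4  4  4  4
 4  0  0  1  2  3  4  4  5  5  5  5  5  5
 5  0  0  1  2  3  4  5  5  5  6  6  6  6
 3  0  1  1  2  3  4  5  5  6  6  6  6  7
 3  0  1  1  2  3  4  5  5  6  6  6  6  7
 4  0  1  2  2  3  4  5  6  6  6  7  7  7
 4  0  1  2  2  3  4  5  6  6  6  7  8  8
 3  0  1  2  2  3  4  5  6  7  7  7  8  9
dp[12][12] = 9. One LCS (by backtracking along matches): 4, 6, 5, 5, 4, 5, 4, 4, 3.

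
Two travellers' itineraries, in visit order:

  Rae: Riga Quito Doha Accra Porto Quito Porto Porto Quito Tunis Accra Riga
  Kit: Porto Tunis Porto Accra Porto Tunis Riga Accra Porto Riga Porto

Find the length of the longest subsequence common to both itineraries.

6

Pick Porto [5,1]; then Porto [7,3]; then Porto [8,5]; then Tunis [10,6]; then Accra [11,8]; then Riga [12,10]; all 6 stops appear in both, in order, and the DP table's final entry dp[12][11] is also 6, so no common subsequence is longer.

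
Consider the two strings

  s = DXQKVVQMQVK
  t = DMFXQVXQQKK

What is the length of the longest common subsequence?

Let dp[i][j] be the LCS length of the first i characters of s and the first j characters of t. dp[i][j] = dp[i-1][j-1]+1 when the i-th and j-th characters match, else max(dp[i-1][j], dp[i][j-1]).
    ·  D  M  F  X  Q  V  X  Q  Q  K  K
 ·  0  0  0  0  0  0  0  0  0  0  0  0
 D  0  1  1  1  1  1  1  1  1  1  1  1
 X  0  1  1  1  2  2  2  2  2  2  2  2
 Q  0  1  1  1  2  3  3  3  3  3  3  3
 K  0  1  1  1  2  3  3  3  3  3  4  4
 V  0  1  1  1  2  3  4  4  4  4  4  4
 V  0  1  1  1  2  3  4  4  4  4  4  4
 Q  0  1  1  1  2  3  4  4  5  5  5  5
 M  0  1  2  2  2  3  4  4  5  5  5  5
 Q  0  1  2  2  2  3  4  4  5  6  6  6
 V  0  1  2  2  2  3  4  4  5  6  6  6
 K  0  1  2  2  2  3  4  4  5  6  7  7
dp[11][11] = 7. One LCS (by backtracking along matches): DXQVQQK.

7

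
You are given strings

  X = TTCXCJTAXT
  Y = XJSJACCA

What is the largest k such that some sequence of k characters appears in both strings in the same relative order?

3

One common subsequence of length 3: C at X[3]=Y[6], then C at X[5]=Y[7], then A at X[8]=Y[8]. dp[10][8] = 3 confirms this is the maximum.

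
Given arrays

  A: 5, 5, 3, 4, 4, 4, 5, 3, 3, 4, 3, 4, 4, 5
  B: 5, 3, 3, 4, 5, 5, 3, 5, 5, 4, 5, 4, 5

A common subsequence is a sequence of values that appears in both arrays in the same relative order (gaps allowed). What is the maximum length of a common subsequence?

Pick 5 at A[1]=B[1], 3 at A[3]=B[3], 4 at A[4]=B[4], 5 at A[7]=B[6], 3 at A[8]=B[7], 4 at A[10]=B[10], 4 at A[13]=B[12], 5 at A[14]=B[13]; all 8 values appear in both, in order. Since dp[14][13] = 8, nothing longer is possible.

8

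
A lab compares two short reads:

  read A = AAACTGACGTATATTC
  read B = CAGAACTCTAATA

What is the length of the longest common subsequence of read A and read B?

10

Pick A (read A #1, read B #2), then A (read A #2, read B #4), then A (read A #3, read B #5), then C (read A #4, read B #6), then T (read A #5, read B #7), then C (read A #8, read B #8), then T (read A #10, read B #9), then A (read A #11, read B #11), then T (read A #12, read B #12), then A (read A #13, read B #13); all 10 bases appear in both, in order. Since dp[16][13] = 10, nothing longer is possible.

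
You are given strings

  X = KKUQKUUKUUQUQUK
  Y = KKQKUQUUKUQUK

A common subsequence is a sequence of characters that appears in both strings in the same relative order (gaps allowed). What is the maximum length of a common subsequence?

11

One common subsequence of length 11: K at X[1]=Y[2] → K at X[2]=Y[4] → U at X[3]=Y[5] → Q at X[4]=Y[6] → U at X[6]=Y[7] → U at X[7]=Y[8] → K at X[8]=Y[9] → U at X[12]=Y[10] → Q at X[13]=Y[11] → U at X[14]=Y[12] → K at X[15]=Y[13]. The LCS DP gives dp[15][13] = 11, so this is optimal.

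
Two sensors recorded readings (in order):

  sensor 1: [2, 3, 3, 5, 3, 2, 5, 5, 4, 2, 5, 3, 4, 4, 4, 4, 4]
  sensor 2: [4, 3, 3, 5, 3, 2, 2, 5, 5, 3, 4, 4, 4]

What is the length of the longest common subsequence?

Pick 3 at sensor 1[2]=sensor 2[2]; then 3 at sensor 1[3]=sensor 2[3]; then 5 at sensor 1[4]=sensor 2[4]; then 3 at sensor 1[5]=sensor 2[5]; then 2 at sensor 1[6]=sensor 2[7]; then 5 at sensor 1[8]=sensor 2[8]; then 5 at sensor 1[11]=sensor 2[9]; then 3 at sensor 1[12]=sensor 2[10]; then 4 at sensor 1[15]=sensor 2[11]; then 4 at sensor 1[16]=sensor 2[12]; then 4 at sensor 1[17]=sensor 2[13]; all 11 values appear in both, in order. Since dp[17][13] = 11, nothing longer is possible.

11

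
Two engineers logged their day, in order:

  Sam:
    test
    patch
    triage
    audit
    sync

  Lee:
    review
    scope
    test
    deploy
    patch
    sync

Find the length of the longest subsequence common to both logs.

3

One common subsequence of length 3: test [1,3], patch [2,5], sync [5,6]. dp[5][6] = 3 confirms this is the maximum.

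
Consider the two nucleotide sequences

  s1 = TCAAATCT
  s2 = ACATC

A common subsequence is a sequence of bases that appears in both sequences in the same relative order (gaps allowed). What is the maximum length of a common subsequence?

Pick C [2,2] → A [5,3] → T [6,4] → C [7,5]; all 4 bases appear in both, in order. Since dp[8][5] = 4, nothing longer is possible.

4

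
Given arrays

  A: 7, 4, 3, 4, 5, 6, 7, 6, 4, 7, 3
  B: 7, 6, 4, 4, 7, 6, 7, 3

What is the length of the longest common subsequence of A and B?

Let dp[i][j] be the LCS length of the first i values of A and the first j values of B. dp[i][j] = dp[i-1][j-1]+1 when the i-th and j-th values match, else max(dp[i-1][j], dp[i][j-1]).
    ·  7  6  4  4  7  6  7  3
 ·  0  0  0  0  0  0  0  0  0
 7  0  1  1  1  1  1  1  1  1
 4  0  1  1  2  2  2  2  2  2
 3  0  1  1  2  2  2  2  2  3
 4  0  1  1  2  3  3  3  3  3
 5  0  1  1  2  3  3  3  3  3
 6  0  1  2  2  3  3  4  4  4
 7  0  1  2  2  3  4  4  5  5
 6  0  1  2  2  3  4  5  5  5
 4  0  1  2  3  3  4  5  5  5
 7  0  1  2  3  3  4  5  6  6
 3  0  1  2  3  3  4  5  6  7
dp[11][8] = 7. One LCS (by backtracking along matches): 7, 4, 4, 7, 6, 7, 3.

7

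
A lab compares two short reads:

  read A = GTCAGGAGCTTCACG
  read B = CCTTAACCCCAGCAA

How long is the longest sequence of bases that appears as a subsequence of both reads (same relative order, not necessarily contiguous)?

7

Pick T (read A #2, read B #4) → A (read A #4, read B #5) → A (read A #7, read B #6) → C (read A #9, read B #9) → C (read A #12, read B #10) → A (read A #13, read B #11) → C (read A #14, read B #13); all 7 bases appear in both, in order. dp[15][15] = 7 confirms this is the maximum.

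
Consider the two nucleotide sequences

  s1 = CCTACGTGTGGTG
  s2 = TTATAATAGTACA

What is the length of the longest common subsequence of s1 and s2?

Taking T [3,2], then A [4,3], then T [7,4], then T [9,7], then G [11,9], then T [12,10] gives a common subsequence of length 6. The LCS DP gives dp[13][13] = 6, so this is optimal.

6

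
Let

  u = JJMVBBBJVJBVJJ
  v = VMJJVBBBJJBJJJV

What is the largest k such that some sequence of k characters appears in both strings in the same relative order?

One common subsequence of length 11: J at u[1]=v[3]; then J at u[2]=v[4]; then V at u[4]=v[5]; then B at u[5]=v[6]; then B at u[6]=v[7]; then B at u[7]=v[8]; then J at u[8]=v[9]; then J at u[10]=v[10]; then B at u[11]=v[11]; then J at u[13]=v[13]; then J at u[14]=v[14]. dp[14][15] = 11 confirms this is the maximum.

11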